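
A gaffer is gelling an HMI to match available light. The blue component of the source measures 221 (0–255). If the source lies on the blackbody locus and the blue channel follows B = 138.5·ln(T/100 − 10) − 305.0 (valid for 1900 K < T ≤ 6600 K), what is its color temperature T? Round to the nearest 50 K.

5450 K

ln(t − 10) = (221 + 305.0) / 138.5 = 3.7978.
t − 10 = e^3.7978 = 44.604, so t = 54.604.
T = 100·t = 5460 K → 5450 K to the nearest 50 K.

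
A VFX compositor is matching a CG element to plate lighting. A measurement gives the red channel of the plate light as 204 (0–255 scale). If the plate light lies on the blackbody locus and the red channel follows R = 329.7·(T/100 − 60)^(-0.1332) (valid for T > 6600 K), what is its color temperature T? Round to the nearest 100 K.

9700 K

(t − 60)^(-0.1332) = 204/329.7 = 0.61874.
t − 60 = 0.61874^(1/-0.1332) = 0.61874^(-7.508) = 36.748, so t = 96.748.
T = 100·t = 9675 K → 9700 K to the nearest 100 K.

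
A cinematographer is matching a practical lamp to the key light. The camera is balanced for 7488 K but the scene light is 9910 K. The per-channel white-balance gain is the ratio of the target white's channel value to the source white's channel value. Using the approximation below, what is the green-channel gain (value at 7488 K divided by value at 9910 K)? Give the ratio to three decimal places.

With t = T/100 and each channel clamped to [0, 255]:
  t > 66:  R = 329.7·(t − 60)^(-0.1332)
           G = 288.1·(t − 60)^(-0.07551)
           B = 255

At 9910 K (t = 99.1):
  G = 288.1·(99.1 − 60)^(-0.07551) = 288.1·39.1^(-0.07551) = 288.1·0.75818 = 218.433.
At 7488 K (t = 74.88):
  G = 288.1·(74.88 − 60)^(-0.07551) = 288.1·14.88^(-0.07551) = 288.1·0.81556 = 234.963.
Gain = 234.963 / 218.433 = 1.0757 → 1.076.

1.076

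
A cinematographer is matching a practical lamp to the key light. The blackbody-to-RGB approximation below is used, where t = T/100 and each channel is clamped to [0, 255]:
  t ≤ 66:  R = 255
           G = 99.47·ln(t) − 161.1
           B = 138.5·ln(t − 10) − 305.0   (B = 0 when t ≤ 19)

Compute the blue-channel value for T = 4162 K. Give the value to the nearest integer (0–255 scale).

t = 4162/100 = 41.62; the t ≤ 66 branch applies.
B = 138.5·ln(41.62 − 10) − 305.0 = 138.5·ln 31.62 − 305.0 = 138.5·3.4538 − 305.0 = 173.350.
Rounded: 173.

173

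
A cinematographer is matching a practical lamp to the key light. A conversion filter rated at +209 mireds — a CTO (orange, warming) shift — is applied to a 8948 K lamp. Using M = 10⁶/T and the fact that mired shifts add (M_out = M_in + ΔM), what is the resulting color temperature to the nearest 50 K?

3100 K

M_in = 10⁶/8948 = 111.76 mireds.
M_out = 111.76 + (+209) = 320.76 mireds.
T_out = 10⁶/320.76 = 3117.6 K → 3100 K.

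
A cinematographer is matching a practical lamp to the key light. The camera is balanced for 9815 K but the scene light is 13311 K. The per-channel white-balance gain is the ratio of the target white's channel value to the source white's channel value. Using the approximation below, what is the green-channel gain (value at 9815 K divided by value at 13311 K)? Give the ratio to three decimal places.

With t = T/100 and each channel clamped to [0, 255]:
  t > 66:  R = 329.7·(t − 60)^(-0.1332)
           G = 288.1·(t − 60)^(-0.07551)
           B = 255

At 13311 K (t = 133.11):
  G = 288.1·(133.11 − 60)^(-0.07551) = 288.1·73.11^(-0.07551) = 288.1·0.72319 = 208.350.
At 9815 K (t = 98.15):
  G = 288.1·(98.15 − 60)^(-0.07551) = 288.1·38.15^(-0.07551) = 288.1·0.75959 = 218.839.
Gain = 218.839 / 208.350 = 1.0503 → 1.050.

1.050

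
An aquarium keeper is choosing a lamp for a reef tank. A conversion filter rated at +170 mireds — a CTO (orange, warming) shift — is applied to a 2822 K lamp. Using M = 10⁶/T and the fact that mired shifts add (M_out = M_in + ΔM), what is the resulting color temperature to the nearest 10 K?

M_in = 10⁶/2822 = 354.36 mireds.
M_out = 354.36 + (+170) = 524.36 mireds.
T_out = 10⁶/524.36 = 1907.1 K → 1910 K.

1910 K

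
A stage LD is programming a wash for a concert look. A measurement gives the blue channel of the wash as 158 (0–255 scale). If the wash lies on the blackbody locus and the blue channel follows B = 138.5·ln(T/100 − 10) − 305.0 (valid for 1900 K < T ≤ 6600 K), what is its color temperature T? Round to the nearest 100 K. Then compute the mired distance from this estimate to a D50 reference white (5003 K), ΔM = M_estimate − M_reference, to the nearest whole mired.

+63 mireds

ln(t − 10) = (158 + 305.0) / 138.5 = 3.3430.
t − 10 = e^3.3430 = 28.303, so t = 38.303.
T = 100·t = 3830 K → 3800 K to the nearest 100 K.
M_estimate = 10⁶/3800 = 263.16; M_reference = 10⁶/5003 = 199.88.
ΔM = 263.16 − 199.88 = 63.28 → +63 mireds.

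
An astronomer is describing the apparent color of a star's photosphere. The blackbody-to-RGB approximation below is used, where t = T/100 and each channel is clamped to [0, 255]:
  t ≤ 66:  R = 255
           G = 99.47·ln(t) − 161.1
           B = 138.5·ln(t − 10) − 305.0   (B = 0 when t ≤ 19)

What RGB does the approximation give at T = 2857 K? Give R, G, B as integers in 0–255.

R=255, G=172, B=100

t = 2857/100 = 28.57; the t ≤ 66 branch applies.
R = 255 by definition for t ≤ 66.
G = 99.47·ln 28.57 − 161.1 = 99.47·3.3524 − 161.1 = 172.359.
B = 138.5·ln(28.57 − 10) − 305.0 = 138.5·ln 18.57 − 305.0 = 138.5·2.9215 − 305.0 = 99.634.
Rounded: (255, 172, 100).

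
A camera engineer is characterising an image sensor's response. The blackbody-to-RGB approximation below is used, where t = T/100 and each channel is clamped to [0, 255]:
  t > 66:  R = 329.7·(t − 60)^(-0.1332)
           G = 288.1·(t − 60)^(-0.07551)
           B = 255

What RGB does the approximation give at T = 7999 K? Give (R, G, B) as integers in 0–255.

(221, 230, 255)

t = 7999/100 = 79.99; the t > 66 branch applies.
R = 329.7·(79.99 − 60)^(-0.1332) = 329.7·19.99^(-0.1332) = 329.7·0.67101 = 221.233.
G = 288.1·(79.99 − 60)^(-0.07551) = 288.1·19.99^(-0.07551) = 288.1·0.79758 = 229.784.
B = 255 by definition for t > 66.
Rounded: (221, 230, 255).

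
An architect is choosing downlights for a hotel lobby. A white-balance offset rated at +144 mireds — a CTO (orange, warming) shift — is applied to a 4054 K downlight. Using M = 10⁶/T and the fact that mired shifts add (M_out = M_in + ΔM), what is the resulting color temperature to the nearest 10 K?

2560 K

M_in = 10⁶/4054 = 246.67 mireds.
M_out = 246.67 + (+144) = 390.67 mireds.
T_out = 10⁶/390.67 = 2559.7 K → 2560 K.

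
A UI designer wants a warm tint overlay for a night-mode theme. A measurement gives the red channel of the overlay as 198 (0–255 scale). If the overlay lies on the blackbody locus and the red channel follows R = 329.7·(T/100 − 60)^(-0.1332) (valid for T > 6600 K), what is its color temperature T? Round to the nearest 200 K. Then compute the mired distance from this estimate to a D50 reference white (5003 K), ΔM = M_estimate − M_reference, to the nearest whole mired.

-106 mireds

(t − 60)^(-0.1332) = 198/329.7 = 0.60055.
t − 60 = 0.60055^(1/-0.1332) = 0.60055^(-7.508) = 45.980, so t = 105.980.
T = 100·t = 10598 K → 10600 K to the nearest 200 K.
M_estimate = 10⁶/10600 = 94.34; M_reference = 10⁶/5003 = 199.88.
ΔM = 94.34 − 199.88 = -105.54 → -106 mireds.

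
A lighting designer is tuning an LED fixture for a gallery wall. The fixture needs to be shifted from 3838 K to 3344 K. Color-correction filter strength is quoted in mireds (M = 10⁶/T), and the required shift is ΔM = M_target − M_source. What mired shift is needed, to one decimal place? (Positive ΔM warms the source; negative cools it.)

M_source = 10⁶/3838 = 260.552; M_target = 10⁶/3344 = 299.043.
ΔM = 299.043 − 260.552 = 38.491 → +38.5 mireds, a warming shift.

+38.5 mireds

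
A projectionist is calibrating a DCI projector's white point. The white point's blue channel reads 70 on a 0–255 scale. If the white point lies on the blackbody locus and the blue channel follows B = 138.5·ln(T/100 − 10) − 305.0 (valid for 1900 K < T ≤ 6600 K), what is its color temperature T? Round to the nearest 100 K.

ln(t − 10) = (70 + 305.0) / 138.5 = 2.7076.
t − 10 = e^2.7076 = 14.993, so t = 24.993.
T = 100·t = 2499 K → 2500 K to the nearest 100 K.

2500 K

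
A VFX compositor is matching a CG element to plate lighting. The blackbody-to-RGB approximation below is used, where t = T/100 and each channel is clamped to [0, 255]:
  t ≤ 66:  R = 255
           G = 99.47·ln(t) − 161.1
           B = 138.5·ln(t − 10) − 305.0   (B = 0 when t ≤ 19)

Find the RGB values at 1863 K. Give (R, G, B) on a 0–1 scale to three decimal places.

(1.000, 0.509, 0.000)

t = 1863/100 = 18.63; the t ≤ 66 branch applies.
R = 255 by definition for t ≤ 66.
G = 99.47·ln 18.63 − 161.1 = 99.47·2.9248 − 161.1 = 129.827.
t = 18.63 ≤ 19, so B = 0.
Dividing each by 255: (1.0000, 0.5091, 0.0000) → (1.000, 0.509, 0.000).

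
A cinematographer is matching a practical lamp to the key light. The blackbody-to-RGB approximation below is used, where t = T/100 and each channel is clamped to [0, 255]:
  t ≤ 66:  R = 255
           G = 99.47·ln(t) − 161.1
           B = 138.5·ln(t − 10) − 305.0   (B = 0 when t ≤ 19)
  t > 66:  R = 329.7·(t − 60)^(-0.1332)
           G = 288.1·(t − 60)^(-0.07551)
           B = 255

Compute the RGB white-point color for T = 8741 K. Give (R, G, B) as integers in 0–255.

t = 8741/100 = 87.41; the t > 66 branch applies.
R = 329.7·(87.41 − 60)^(-0.1332) = 329.7·27.41^(-0.1332) = 329.7·0.64338 = 212.124.
G = 288.1·(87.41 − 60)^(-0.07551) = 288.1·27.41^(-0.07551) = 288.1·0.77880 = 224.371.
B = 255 by definition for t > 66.
Rounded: (212, 224, 255).

(212, 224, 255)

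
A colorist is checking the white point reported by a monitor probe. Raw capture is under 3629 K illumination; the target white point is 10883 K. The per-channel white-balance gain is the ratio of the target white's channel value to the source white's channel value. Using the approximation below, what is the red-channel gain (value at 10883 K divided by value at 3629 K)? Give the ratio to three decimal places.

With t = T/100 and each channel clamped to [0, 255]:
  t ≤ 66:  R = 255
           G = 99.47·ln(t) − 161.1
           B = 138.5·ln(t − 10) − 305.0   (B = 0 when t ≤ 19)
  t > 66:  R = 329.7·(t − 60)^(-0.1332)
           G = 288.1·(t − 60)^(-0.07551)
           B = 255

At 3629 K (t = 36.29):
  R = 255 by definition for t ≤ 66.
At 10883 K (t = 108.83):
  R = 329.7·(108.83 − 60)^(-0.1332) = 329.7·48.83^(-0.1332) = 329.7·0.59575 = 196.420.
Gain = 196.420 / 255.000 = 0.7703 → 0.770.

0.770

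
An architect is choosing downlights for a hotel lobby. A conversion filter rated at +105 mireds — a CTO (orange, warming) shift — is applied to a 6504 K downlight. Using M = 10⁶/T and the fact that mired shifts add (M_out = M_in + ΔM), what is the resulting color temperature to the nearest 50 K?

3850 K

M_in = 10⁶/6504 = 153.75 mireds.
M_out = 153.75 + (+105) = 258.75 mireds.
T_out = 10⁶/258.75 = 3864.7 K → 3850 K.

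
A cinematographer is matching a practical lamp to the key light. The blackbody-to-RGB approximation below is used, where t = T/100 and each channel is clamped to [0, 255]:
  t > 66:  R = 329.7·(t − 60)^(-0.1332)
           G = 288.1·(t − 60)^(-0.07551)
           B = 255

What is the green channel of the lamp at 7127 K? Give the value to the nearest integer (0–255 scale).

t = 7127/100 = 71.27; the t > 66 branch applies.
G = 288.1·(71.27 − 60)^(-0.07551) = 288.1·11.27^(-0.07551) = 288.1·0.83285 = 239.945.
Rounded: 240.

240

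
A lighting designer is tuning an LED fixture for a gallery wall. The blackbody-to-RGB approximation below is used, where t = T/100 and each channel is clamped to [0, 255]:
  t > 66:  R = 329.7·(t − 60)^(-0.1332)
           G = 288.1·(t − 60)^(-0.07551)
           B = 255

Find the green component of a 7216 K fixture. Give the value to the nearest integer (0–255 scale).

t = 7216/100 = 72.16; the t > 66 branch applies.
G = 288.1·(72.16 − 60)^(-0.07551) = 288.1·12.16^(-0.07551) = 288.1·0.82809 = 238.572.
Rounded: 239.

239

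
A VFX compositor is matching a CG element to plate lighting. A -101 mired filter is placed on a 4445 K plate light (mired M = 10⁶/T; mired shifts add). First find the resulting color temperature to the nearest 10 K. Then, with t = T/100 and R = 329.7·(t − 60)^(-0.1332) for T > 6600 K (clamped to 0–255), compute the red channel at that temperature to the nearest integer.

220

M_in = 10⁶/4445 = 224.97; M_out = 224.97 + (-101) = 123.97.
T_out = 10⁶/123.97 = 8066.3 K → 8070 K; t = 80.7.
R = 329.7·(80.7 − 60)^(-0.1332) = 329.7·20.7^(-0.1332) = 329.7·0.66790 = 220.207.
Rounded: 220.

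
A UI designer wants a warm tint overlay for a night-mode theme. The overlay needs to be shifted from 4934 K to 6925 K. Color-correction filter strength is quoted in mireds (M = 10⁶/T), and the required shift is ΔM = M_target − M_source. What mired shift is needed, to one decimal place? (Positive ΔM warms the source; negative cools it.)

M_source = 10⁶/4934 = 202.675; M_target = 10⁶/6925 = 144.404.
ΔM = 144.404 − 202.675 = -58.271 → -58.3 mireds, a cooling shift.

-58.3 mireds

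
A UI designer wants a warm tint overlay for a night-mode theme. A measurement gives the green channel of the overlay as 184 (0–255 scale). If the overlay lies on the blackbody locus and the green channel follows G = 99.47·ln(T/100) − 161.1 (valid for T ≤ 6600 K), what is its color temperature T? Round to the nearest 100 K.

ln t = (184 + 161.1) / 99.47 = 3.4694.
t = e^3.4694 = 32.117.
T = 100·t = 3212 K → 3200 K to the nearest 100 K.

3200 K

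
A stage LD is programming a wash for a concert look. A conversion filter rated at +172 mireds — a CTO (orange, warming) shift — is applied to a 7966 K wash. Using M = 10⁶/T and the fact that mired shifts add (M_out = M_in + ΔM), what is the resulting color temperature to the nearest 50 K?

3350 K

M_in = 10⁶/7966 = 125.53 mireds.
M_out = 125.53 + (+172) = 297.53 mireds.
T_out = 10⁶/297.53 = 3361.0 K → 3350 K.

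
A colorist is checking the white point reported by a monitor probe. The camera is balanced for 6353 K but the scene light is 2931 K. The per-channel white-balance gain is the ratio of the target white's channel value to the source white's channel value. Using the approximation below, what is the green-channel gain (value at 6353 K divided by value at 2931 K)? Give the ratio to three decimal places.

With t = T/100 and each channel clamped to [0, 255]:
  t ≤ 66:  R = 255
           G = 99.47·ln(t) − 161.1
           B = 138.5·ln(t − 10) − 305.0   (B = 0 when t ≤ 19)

At 2931 K (t = 29.31):
  G = 99.47·ln 29.31 − 161.1 = 99.47·3.3779 − 161.1 = 174.903.
At 6353 K (t = 63.53):
  G = 99.47·ln 63.53 − 161.1 = 99.47·4.1515 − 161.1 = 251.851.
Gain = 251.851 / 174.903 = 1.4399 → 1.440.

1.440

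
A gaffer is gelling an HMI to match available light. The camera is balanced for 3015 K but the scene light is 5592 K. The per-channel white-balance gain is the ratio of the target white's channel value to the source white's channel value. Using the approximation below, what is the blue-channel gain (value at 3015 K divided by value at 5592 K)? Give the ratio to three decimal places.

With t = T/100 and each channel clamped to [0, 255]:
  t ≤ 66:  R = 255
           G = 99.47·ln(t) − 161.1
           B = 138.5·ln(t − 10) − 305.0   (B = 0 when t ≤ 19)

0.493

At 5592 K (t = 55.92):
  B = 138.5·ln(55.92 − 10) − 305.0 = 138.5·ln 45.92 − 305.0 = 138.5·3.8269 − 305.0 = 225.026.
At 3015 K (t = 30.15):
  B = 138.5·ln(30.15 − 10) − 305.0 = 138.5·ln 20.15 − 305.0 = 138.5·3.0032 − 305.0 = 110.944.
Gain = 110.944 / 225.026 = 0.4930 → 0.493.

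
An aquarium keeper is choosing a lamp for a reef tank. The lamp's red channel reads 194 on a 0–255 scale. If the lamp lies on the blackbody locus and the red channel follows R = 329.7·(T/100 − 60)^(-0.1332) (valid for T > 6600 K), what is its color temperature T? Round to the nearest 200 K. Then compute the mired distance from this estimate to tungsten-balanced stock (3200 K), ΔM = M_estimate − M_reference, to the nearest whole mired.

-225 mireds

(t − 60)^(-0.1332) = 194/329.7 = 0.58841.
t − 60 = 0.58841^(1/-0.1332) = 0.58841^(-7.508) = 53.593, so t = 113.593.
T = 100·t = 11359 K → 11400 K to the nearest 200 K.
M_estimate = 10⁶/11400 = 87.72; M_reference = 10⁶/3200 = 312.50.
ΔM = 87.72 − 312.50 = -224.78 → -225 mireds.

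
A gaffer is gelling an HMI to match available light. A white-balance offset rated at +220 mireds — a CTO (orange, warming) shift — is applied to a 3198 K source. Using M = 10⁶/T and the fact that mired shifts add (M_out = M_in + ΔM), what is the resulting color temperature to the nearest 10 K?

M_in = 10⁶/3198 = 312.70 mireds.
M_out = 312.70 + (+220) = 532.70 mireds.
T_out = 10⁶/532.70 = 1877.2 K → 1880 K.

1880 K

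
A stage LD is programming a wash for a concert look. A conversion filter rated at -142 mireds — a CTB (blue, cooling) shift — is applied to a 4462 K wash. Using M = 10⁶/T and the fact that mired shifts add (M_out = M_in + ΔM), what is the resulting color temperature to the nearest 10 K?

12180 K

M_in = 10⁶/4462 = 224.11 mireds.
M_out = 224.11 + (-142) = 82.11 mireds.
T_out = 10⁶/82.11 = 12178.1 K → 12180 K.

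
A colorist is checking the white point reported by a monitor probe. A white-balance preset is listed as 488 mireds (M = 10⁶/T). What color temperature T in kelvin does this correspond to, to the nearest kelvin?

2049 K

T = 10⁶ / 488 = 2049.18 K → 2049 K.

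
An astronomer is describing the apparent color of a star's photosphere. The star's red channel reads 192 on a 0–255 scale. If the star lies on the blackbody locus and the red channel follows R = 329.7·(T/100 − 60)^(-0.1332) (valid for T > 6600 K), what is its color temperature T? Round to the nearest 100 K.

(t − 60)^(-0.1332) = 192/329.7 = 0.58235.
t − 60 = 0.58235^(1/-0.1332) = 0.58235^(-7.508) = 57.929, so t = 117.929.
T = 100·t = 11793 K → 11800 K to the nearest 100 K.

11800 K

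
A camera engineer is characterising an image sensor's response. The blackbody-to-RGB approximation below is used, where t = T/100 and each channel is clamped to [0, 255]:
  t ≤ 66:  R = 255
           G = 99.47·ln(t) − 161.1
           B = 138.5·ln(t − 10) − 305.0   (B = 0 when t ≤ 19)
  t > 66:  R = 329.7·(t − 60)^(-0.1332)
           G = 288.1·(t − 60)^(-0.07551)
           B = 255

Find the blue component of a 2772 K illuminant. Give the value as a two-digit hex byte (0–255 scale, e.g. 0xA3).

0x5D

t = 2772/100 = 27.72; the t ≤ 66 branch applies.
B = 138.5·ln(27.72 − 10) − 305.0 = 138.5·ln 17.72 − 305.0 = 138.5·2.8747 − 305.0 = 93.145.
Rounded: 93; in hex, 0x5D.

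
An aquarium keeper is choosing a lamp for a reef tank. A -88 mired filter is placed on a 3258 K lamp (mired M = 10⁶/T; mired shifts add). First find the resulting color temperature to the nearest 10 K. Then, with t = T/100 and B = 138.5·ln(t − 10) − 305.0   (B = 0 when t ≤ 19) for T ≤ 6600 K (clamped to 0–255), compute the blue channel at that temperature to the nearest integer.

M_in = 10⁶/3258 = 306.94; M_out = 306.94 + (-88) = 218.94.
T_out = 10⁶/218.94 = 4567.5 K → 4570 K; t = 45.7.
B = 138.5·ln(45.7 − 10) − 305.0 = 138.5·ln 35.7 − 305.0 = 138.5·3.5752 − 305.0 = 190.158.
Rounded: 190.

190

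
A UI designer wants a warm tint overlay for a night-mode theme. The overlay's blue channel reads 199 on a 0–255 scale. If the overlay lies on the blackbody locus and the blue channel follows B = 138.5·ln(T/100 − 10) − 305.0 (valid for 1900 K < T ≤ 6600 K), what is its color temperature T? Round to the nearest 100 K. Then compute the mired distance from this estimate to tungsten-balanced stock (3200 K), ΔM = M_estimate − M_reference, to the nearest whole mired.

-104 mireds

ln(t − 10) = (199 + 305.0) / 138.5 = 3.6390.
t − 10 = e^3.6390 = 38.053, so t = 48.053.
T = 100·t = 4805 K → 4800 K to the nearest 100 K.
M_estimate = 10⁶/4800 = 208.33; M_reference = 10⁶/3200 = 312.50.
ΔM = 208.33 − 312.50 = -104.17 → -104 mireds.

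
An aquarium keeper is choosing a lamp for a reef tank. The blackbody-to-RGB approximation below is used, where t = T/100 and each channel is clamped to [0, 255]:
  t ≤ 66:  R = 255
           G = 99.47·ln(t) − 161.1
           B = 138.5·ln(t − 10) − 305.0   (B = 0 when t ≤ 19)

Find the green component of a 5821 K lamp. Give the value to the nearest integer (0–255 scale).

243

t = 5821/100 = 58.21; the t ≤ 66 branch applies.
G = 99.47·ln 58.21 − 161.1 = 99.47·4.0641 − 161.1 = 243.152.
Rounded: 243.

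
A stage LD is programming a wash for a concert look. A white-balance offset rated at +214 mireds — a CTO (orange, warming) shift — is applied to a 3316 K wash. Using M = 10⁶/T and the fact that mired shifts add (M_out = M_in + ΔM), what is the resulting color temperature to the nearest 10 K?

M_in = 10⁶/3316 = 301.57 mireds.
M_out = 301.57 + (+214) = 515.57 mireds.
T_out = 10⁶/515.57 = 1939.6 K → 1940 K.

1940 K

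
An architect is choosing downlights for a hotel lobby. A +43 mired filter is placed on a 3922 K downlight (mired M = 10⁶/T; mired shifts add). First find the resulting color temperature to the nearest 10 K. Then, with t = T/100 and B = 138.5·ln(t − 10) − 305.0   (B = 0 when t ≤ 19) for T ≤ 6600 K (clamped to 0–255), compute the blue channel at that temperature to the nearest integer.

M_in = 10⁶/3922 = 254.97; M_out = 254.97 + (+43) = 297.97.
T_out = 10⁶/297.97 = 3356.0 K → 3360 K; t = 33.6.
B = 138.5·ln(33.6 − 10) − 305.0 = 138.5·ln 23.6 − 305.0 = 138.5·3.1612 − 305.0 = 132.833.
Rounded: 133.

133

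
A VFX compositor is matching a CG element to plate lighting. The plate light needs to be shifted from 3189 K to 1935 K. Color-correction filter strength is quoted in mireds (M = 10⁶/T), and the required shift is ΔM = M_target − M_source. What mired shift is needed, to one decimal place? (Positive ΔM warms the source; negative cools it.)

+203.2 mireds

M_source = 10⁶/3189 = 313.578; M_target = 10⁶/1935 = 516.796.
ΔM = 516.796 − 313.578 = 203.218 → +203.2 mireds, a warming shift.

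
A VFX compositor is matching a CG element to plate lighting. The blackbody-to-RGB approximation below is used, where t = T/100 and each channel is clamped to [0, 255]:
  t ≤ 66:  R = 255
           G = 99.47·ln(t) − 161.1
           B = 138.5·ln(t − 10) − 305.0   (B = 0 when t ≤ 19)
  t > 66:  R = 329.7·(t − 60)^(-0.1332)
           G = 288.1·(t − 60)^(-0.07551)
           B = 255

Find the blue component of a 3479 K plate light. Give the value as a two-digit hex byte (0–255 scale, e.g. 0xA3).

0x8C

t = 3479/100 = 34.79; the t ≤ 66 branch applies.
B = 138.5·ln(34.79 − 10) − 305.0 = 138.5·ln 24.79 − 305.0 = 138.5·3.2104 − 305.0 = 139.646.
Rounded: 140; in hex, 0x8C.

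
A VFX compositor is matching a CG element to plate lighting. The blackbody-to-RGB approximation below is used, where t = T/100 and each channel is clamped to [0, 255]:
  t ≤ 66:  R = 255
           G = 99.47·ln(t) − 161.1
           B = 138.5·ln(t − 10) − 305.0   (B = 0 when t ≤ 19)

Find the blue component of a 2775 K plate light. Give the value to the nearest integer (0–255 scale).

93

t = 2775/100 = 27.75; the t ≤ 66 branch applies.
B = 138.5·ln(27.75 − 10) − 305.0 = 138.5·ln 17.75 − 305.0 = 138.5·2.8764 − 305.0 = 93.379.
Rounded: 93.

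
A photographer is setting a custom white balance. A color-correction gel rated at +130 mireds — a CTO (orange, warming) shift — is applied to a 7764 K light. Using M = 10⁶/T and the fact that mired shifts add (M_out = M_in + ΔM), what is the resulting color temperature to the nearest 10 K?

3860 K

M_in = 10⁶/7764 = 128.80 mireds.
M_out = 128.80 + (+130) = 258.80 mireds.
T_out = 10⁶/258.80 = 3864.0 K → 3860 K.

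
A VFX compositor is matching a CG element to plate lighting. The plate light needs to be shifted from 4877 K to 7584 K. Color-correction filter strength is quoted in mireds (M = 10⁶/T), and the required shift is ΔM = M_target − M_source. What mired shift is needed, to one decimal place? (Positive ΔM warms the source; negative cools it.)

-73.2 mireds

M_source = 10⁶/4877 = 205.044; M_target = 10⁶/7584 = 131.857.
ΔM = 131.857 − 205.044 = -73.188 → -73.2 mireds, a cooling shift.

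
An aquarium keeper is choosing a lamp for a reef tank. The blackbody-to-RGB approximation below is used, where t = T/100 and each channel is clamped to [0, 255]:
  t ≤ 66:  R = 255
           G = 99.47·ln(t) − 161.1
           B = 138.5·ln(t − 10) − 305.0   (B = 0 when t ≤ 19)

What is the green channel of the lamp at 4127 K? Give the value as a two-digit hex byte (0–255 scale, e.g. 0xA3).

0xD1

t = 4127/100 = 41.27; the t ≤ 66 branch applies.
G = 99.47·ln 41.27 − 161.1 = 99.47·3.7201 − 161.1 = 208.942.
Rounded: 209; in hex, 0xD1.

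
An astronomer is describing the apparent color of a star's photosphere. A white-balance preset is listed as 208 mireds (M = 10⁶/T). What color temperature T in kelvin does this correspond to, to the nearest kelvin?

4808 K

T = 10⁶ / 208 = 4807.69 K → 4808 K.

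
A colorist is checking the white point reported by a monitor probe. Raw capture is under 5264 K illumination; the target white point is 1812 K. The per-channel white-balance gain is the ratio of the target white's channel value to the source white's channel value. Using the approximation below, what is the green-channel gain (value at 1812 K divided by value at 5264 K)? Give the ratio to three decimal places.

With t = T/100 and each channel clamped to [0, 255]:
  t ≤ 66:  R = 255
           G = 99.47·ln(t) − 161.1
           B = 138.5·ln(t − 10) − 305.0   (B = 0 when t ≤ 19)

0.545

At 5264 K (t = 52.64):
  G = 99.47·ln 52.64 − 161.1 = 99.47·3.9635 − 161.1 = 233.147.
At 1812 K (t = 18.12):
  G = 99.47·ln 18.12 − 161.1 = 99.47·2.8970 − 161.1 = 127.066.
Gain = 127.066 / 233.147 = 0.5450 → 0.545.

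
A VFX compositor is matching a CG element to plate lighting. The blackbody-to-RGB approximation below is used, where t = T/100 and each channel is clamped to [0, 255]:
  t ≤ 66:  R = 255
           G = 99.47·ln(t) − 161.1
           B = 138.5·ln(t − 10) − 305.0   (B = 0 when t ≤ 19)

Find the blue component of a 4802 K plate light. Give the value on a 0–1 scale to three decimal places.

t = 4802/100 = 48.02; the t ≤ 66 branch applies.
B = 138.5·ln(48.02 − 10) − 305.0 = 138.5·ln 38.02 − 305.0 = 138.5·3.6381 − 305.0 = 198.879.
On a 0–1 scale: 198.879/255 = 0.7799 → 0.780.

0.780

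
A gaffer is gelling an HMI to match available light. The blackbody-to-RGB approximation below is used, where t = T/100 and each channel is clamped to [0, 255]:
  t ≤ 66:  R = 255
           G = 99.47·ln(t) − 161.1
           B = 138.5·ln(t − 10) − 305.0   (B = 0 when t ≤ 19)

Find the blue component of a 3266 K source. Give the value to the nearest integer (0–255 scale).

127

t = 3266/100 = 32.66; the t ≤ 66 branch applies.
B = 138.5·ln(32.66 − 10) − 305.0 = 138.5·ln 22.66 − 305.0 = 138.5·3.1206 − 305.0 = 127.203.
Rounded: 127.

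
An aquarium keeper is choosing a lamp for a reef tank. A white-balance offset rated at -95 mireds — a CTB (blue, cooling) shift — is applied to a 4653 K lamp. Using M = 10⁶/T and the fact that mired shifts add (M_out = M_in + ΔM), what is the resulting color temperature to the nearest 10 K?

M_in = 10⁶/4653 = 214.92 mireds.
M_out = 214.92 + (-95) = 119.92 mireds.
T_out = 10⁶/119.92 = 8339.2 K → 8340 K.

8340 K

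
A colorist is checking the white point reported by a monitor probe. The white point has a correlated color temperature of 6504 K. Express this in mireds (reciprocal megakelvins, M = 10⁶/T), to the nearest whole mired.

M = 10⁶ / 6504 = 153.752 → 154 mireds.

154 mireds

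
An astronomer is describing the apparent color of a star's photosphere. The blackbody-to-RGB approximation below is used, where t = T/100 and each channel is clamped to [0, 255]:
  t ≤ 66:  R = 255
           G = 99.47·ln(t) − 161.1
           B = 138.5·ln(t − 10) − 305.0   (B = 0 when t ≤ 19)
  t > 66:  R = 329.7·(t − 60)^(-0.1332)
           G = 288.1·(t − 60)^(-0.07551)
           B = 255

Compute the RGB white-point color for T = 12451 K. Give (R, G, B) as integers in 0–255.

(189, 210, 255)

t = 12451/100 = 124.51; the t > 66 branch applies.
R = 329.7·(124.51 − 60)^(-0.1332) = 329.7·64.51^(-0.1332) = 329.7·0.57406 = 189.268.
G = 288.1·(124.51 − 60)^(-0.07551) = 288.1·64.51^(-0.07551) = 288.1·0.73005 = 210.329.
B = 255 by definition for t > 66.
Rounded: (189, 210, 255).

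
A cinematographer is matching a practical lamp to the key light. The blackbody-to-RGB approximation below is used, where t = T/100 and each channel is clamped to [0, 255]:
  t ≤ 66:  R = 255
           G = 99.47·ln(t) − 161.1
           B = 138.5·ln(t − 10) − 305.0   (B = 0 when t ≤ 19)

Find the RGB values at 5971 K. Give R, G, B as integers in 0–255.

t = 5971/100 = 59.71; the t ≤ 66 branch applies.
R = 255 by definition for t ≤ 66.
G = 99.47·ln 59.71 − 161.1 = 99.47·4.0895 − 161.1 = 245.683.
B = 138.5·ln(59.71 − 10) − 305.0 = 138.5·ln 49.71 − 305.0 = 138.5·3.9062 − 305.0 = 236.010.
Rounded: (255, 246, 236).

R=255, G=246, B=236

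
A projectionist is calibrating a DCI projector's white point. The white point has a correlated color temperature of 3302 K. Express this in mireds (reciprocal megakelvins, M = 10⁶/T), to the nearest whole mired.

M = 10⁶ / 3302 = 302.847 → 303 mireds.

303 mireds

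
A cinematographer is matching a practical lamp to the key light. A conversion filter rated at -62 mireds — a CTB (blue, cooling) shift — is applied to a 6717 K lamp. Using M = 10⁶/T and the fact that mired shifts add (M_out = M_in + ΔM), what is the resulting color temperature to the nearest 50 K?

M_in = 10⁶/6717 = 148.88 mireds.
M_out = 148.88 + (-62) = 86.88 mireds.
T_out = 10⁶/86.88 = 11510.7 K → 11500 K.

11500 K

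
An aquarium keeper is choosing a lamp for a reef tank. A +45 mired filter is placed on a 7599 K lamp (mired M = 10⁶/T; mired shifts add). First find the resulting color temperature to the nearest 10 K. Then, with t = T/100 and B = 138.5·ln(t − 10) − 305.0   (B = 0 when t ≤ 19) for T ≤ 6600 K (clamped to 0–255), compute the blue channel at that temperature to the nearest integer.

M_in = 10⁶/7599 = 131.60; M_out = 131.60 + (+45) = 176.60.
T_out = 10⁶/176.60 = 5662.6 K → 5660 K; t = 56.6.
B = 138.5·ln(56.6 − 10) − 305.0 = 138.5·ln 46.6 − 305.0 = 138.5·3.8416 − 305.0 = 227.062.
Rounded: 227.

227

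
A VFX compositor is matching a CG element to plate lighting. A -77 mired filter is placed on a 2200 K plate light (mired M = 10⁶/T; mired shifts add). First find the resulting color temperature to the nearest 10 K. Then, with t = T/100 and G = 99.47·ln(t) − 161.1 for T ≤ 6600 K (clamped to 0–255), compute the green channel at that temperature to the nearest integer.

165

M_in = 10⁶/2200 = 454.55; M_out = 454.55 + (-77) = 377.55.
T_out = 10⁶/377.55 = 2648.7 K → 2650 K; t = 26.5.
G = 99.47·ln 26.5 − 161.1 = 99.47·3.2771 − 161.1 = 164.878.
Rounded: 165.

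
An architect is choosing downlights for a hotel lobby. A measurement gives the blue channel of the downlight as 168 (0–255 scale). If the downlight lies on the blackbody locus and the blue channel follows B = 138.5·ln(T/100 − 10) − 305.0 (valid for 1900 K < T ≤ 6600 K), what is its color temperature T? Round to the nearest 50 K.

ln(t − 10) = (168 + 305.0) / 138.5 = 3.4152.
t − 10 = e^3.4152 = 30.422, so t = 40.422.
T = 100·t = 4042 K → 4050 K to the nearest 50 K.

4050 K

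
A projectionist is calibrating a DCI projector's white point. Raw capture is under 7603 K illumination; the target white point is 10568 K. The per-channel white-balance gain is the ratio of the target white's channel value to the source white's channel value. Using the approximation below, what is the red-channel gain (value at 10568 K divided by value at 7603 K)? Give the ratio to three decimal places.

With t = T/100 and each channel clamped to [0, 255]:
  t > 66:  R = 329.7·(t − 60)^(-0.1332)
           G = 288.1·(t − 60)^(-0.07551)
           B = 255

At 7603 K (t = 76.03):
  R = 329.7·(76.03 − 60)^(-0.1332) = 329.7·16.03^(-0.1332) = 329.7·0.69104 = 227.836.
At 10568 K (t = 105.68):
  R = 329.7·(105.68 − 60)^(-0.1332) = 329.7·45.68^(-0.1332) = 329.7·0.60107 = 198.173.
Gain = 198.173 / 227.836 = 0.8698 → 0.870.

0.870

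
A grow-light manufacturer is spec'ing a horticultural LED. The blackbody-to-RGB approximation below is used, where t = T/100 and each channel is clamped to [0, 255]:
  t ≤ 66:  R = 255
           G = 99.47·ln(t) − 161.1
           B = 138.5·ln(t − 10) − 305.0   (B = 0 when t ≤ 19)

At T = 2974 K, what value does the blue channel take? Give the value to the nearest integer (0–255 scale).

108

t = 2974/100 = 29.74; the t ≤ 66 branch applies.
B = 138.5·ln(29.74 − 10) − 305.0 = 138.5·ln 19.74 − 305.0 = 138.5·2.9826 − 305.0 = 108.097.
Rounded: 108.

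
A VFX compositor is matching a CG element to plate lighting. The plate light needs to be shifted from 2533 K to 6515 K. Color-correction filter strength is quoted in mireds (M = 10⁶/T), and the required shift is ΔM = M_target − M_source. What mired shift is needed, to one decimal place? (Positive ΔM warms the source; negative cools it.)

-241.3 mireds

M_source = 10⁶/2533 = 394.789; M_target = 10⁶/6515 = 153.492.
ΔM = 153.492 − 394.789 = -241.297 → -241.3 mireds, a cooling shift.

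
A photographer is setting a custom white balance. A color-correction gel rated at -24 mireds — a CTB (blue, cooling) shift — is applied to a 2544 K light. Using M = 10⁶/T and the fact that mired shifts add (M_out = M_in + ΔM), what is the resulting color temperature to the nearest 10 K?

2710 K

M_in = 10⁶/2544 = 393.08 mireds.
M_out = 393.08 + (-24) = 369.08 mireds.
T_out = 10⁶/369.08 = 2709.4 K → 2710 K.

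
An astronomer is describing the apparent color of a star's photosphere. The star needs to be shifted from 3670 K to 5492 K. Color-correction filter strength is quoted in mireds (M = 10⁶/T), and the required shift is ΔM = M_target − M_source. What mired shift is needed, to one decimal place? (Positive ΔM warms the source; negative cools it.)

-90.4 mireds

M_source = 10⁶/3670 = 272.480; M_target = 10⁶/5492 = 182.083.
ΔM = 182.083 − 272.480 = -90.397 → -90.4 mireds, a cooling shift.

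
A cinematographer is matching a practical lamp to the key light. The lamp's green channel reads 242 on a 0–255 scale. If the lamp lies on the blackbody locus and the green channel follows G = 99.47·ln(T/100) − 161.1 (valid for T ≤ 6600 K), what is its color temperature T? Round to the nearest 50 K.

5750 K

ln t = (242 + 161.1) / 99.47 = 4.0525.
t = e^4.0525 = 57.540.
T = 100·t = 5754 K → 5750 K to the nearest 50 K.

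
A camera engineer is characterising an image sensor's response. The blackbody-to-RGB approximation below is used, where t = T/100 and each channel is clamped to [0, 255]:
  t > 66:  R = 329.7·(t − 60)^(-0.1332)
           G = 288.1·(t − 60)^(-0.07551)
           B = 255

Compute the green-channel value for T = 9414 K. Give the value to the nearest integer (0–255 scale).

t = 9414/100 = 94.14; the t > 66 branch applies.
G = 288.1·(94.14 − 60)^(-0.07551) = 288.1·34.14^(-0.07551) = 288.1·0.76599 = 220.682.
Rounded: 221.

221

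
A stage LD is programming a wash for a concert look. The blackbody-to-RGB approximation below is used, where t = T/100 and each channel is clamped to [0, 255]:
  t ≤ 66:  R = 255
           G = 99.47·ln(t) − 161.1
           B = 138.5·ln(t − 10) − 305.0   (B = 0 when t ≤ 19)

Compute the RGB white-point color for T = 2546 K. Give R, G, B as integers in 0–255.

R=255, G=161, B=74

t = 2546/100 = 25.46; the t ≤ 66 branch applies.
R = 255 by definition for t ≤ 66.
G = 99.47·ln 25.46 − 161.1 = 99.47·3.2371 − 161.1 = 160.895.
B = 138.5·ln(25.46 − 10) − 305.0 = 138.5·ln 15.46 − 305.0 = 138.5·2.7383 − 305.0 = 74.248.
Rounded: (255, 161, 74).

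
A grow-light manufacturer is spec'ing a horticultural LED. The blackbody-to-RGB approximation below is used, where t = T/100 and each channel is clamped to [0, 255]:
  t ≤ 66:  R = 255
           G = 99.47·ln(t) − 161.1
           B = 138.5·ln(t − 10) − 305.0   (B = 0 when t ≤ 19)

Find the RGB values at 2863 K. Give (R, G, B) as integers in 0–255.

t = 2863/100 = 28.63; the t ≤ 66 branch applies.
R = 255 by definition for t ≤ 66.
G = 99.47·ln 28.63 − 161.1 = 99.47·3.3545 − 161.1 = 172.568.
B = 138.5·ln(28.63 − 10) − 305.0 = 138.5·ln 18.63 − 305.0 = 138.5·2.9248 − 305.0 = 100.081.
Rounded: (255, 173, 100).

(255, 173, 100)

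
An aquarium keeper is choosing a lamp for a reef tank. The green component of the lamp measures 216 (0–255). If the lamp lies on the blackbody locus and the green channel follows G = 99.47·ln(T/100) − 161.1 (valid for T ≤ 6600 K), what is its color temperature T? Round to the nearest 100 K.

ln t = (216 + 161.1) / 99.47 = 3.7911.
t = e^3.7911 = 44.305.
T = 100·t = 4430 K → 4400 K to the nearest 100 K.

4400 K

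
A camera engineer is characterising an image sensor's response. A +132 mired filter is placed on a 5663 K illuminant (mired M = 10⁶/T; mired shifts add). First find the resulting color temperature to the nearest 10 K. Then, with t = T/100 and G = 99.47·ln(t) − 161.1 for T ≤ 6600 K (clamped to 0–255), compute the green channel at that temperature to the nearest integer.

185

M_in = 10⁶/5663 = 176.58; M_out = 176.58 + (+132) = 308.58.
T_out = 10⁶/308.58 = 3240.6 K → 3240 K; t = 32.4.
G = 99.47·ln 32.4 − 161.1 = 99.47·3.4782 − 161.1 = 184.872.
Rounded: 185.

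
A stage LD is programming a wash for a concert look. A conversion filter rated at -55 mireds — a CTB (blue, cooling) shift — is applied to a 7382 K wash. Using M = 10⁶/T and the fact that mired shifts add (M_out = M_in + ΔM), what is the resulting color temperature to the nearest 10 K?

M_in = 10⁶/7382 = 135.46 mireds.
M_out = 135.46 + (-55) = 80.46 mireds.
T_out = 10⁶/80.46 = 12427.8 K → 12430 K.

12430 K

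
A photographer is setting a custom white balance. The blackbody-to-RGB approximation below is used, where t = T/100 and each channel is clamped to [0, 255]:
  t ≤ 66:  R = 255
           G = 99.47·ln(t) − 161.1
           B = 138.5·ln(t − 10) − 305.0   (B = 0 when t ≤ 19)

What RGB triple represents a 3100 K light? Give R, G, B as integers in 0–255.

R=255, G=180, B=117

t = 3100/100 = 31; the t ≤ 66 branch applies.
R = 255 by definition for t ≤ 66.
G = 99.47·ln 31 − 161.1 = 99.47·3.4340 − 161.1 = 180.479.
B = 138.5·ln(31 − 10) − 305.0 = 138.5·ln 21 − 305.0 = 138.5·3.0445 − 305.0 = 116.666.
Rounded: (255, 180, 117).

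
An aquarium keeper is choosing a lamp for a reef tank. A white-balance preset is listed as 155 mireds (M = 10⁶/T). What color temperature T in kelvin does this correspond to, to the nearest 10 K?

6450 K

T = 10⁶ / 155 = 6451.61 K → 6450 K.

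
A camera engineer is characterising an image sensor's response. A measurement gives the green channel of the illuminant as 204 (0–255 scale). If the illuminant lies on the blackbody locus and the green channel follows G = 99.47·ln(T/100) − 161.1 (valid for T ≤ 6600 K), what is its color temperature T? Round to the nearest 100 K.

ln t = (204 + 161.1) / 99.47 = 3.6705.
t = e^3.6705 = 39.270.
T = 100·t = 3927 K → 3900 K to the nearest 100 K.

3900 K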